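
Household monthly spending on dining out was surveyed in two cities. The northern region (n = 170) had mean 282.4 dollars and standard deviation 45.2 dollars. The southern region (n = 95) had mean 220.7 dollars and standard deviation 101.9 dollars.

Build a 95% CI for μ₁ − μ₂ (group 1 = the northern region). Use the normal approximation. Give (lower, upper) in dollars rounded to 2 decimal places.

Per-group SEs: s₁/√n₁ = 45.2/√170 = 3.4667, s₂/√n₂ = 101.9/√95 = 10.4547.
Unpooled SE of the difference: √(12.01800889 + 109.30075209) = 11.0145.
Margin of error = z* · SE = 1.960 × 11.0145 = 21.5884.
x̄₁ − x̄₂ = 282.4 − 220.7 = 61.7000.
CI: 61.7000 ± 21.5884 = (40.11, 83.29).

(40.11, 83.29)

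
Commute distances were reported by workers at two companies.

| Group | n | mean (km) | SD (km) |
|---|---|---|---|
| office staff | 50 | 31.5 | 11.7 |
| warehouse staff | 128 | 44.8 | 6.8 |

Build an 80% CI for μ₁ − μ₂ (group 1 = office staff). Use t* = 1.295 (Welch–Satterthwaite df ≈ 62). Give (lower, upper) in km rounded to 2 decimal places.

(-15.58, -11.02)

Per-group SEs: s₁/√n₁ = 11.7/√50 = 1.6546, s₂/√n₂ = 6.8/√128 = 0.6010.
Unpooled SE of the difference: √(2.73770116 + 0.361201) = 1.7604.
Margin of error = t* · SE = 1.295 × 1.7604 = 2.2797.
x̄₁ − x̄₂ = 31.5 − 44.8 = -13.3000.
CI: -13.3000 ± 2.2797 = (-15.58, -11.02).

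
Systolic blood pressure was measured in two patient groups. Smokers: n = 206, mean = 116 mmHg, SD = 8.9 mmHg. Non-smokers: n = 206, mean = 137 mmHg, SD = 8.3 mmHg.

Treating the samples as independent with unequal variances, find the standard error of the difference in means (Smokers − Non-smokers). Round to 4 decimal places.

Per-group SEs: s₁/√n₁ = 8.9/√206 = 0.6201, s₂/√n₂ = 8.3/√206 = 0.5783.
Unpooled SE of the difference: √(0.38452401 + 0.33443089) = 0.8479.

0.8479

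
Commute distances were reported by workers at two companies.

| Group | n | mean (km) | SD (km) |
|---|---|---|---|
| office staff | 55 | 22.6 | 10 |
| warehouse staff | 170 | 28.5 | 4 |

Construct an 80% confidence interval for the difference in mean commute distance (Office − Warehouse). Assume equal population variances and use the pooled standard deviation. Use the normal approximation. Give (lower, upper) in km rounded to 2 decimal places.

(-7.10, -4.70)

s_p = √[((n₁−1)s₁² + (n₂−1)s₂²)/(n₁+n₂−2)] = √[(54·10² + 169·4²)/223] = 6.0283.
SE = 6.0283·√(1/55 + 1/170) = 0.9351.
With z* = 1.282, margin = 1.282 × 0.9351 = 1.1988.
x̄₁ − x̄₂ = 22.6 − 28.5 = -5.9000; interval -5.9000 ± 1.1988 = (-7.10, -4.70).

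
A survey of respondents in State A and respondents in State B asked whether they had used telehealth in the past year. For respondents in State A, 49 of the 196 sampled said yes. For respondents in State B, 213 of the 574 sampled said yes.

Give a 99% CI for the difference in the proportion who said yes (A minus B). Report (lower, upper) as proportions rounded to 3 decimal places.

First, p̂₁ = 49/196 = 0.2500; p̂₂ = 213/574 = 0.3711.
The two standard errors are √(0.2500×0.7500/196) = 0.03093 and √(0.3711×0.6289/574) = 0.02016.
Because the samples are independent, SE_diff = √(0.03093² + 0.02016²) = 0.03692.
Using z* = 2.576 for 99%, ME = 2.576 × 0.03692 = 0.09511.
p̂₁ − p̂₂ = -0.1211; interval -0.1211 ± 0.09511 gives (-0.216, -0.026).

(-0.216, -0.026)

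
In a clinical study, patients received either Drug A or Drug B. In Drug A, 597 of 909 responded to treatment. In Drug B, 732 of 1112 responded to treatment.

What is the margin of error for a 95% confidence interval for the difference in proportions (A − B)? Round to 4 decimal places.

0.0416

Sample proportions: 597/909 = 0.6568, 732/1112 = 0.6583.
Each SE is √(p̂(1−p̂)/n): √(0.6568·0.3432/909) = 0.01575 and √(0.6583·0.3417/1112) = 0.01422.
SE(p̂₁ − p̂₂) = √(SE₁² + SE₂²) = √(0.0002480625 + 0.0002022084) = 0.02122, since the two samples are independent.
At 95% confidence z* = 1.960; margin = 1.960 × 0.02122 = 0.04159.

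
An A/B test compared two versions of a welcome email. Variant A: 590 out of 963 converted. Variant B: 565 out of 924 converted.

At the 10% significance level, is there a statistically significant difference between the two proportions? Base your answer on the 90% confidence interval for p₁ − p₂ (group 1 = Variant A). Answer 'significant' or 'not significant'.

First, p̂₁ = 590/963 = 0.6127; p̂₂ = 565/924 = 0.6115.
The two standard errors are √(0.6127×0.3873/963) = 0.01570 and √(0.6115×0.3885/924) = 0.01603.
Because the samples are independent, SE_diff = √(0.01570² + 0.01603²) = 0.02244.
Using z* = 1.645 for 90%, ME = 1.645 × 0.02244 = 0.03691.
p̂₁ − p̂₂ = 0.0012; interval 0.0012 ± 0.03691 gives (-0.03571, 0.03811).
The interval (-0.03571, 0.03811) contains 0, so the difference is not significant.

not significant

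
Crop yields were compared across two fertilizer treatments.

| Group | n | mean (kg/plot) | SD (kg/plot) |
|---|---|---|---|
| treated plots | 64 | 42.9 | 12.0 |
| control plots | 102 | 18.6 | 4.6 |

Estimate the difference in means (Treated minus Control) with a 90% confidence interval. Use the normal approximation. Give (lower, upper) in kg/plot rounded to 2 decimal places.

Standard errors of each mean: 12.0/√64 = 1.5000 and 4.6/√102 = 0.4555.
SE(x̄₁ − x̄₂) = √(1.5000² + 0.4555²) = 1.5676 for independent samples with unequal variances.
With z* = 1.645, the margin is 1.645 × 1.5676 = 2.5787.
x̄₁ − x̄₂ = 42.9 − 18.6 = 24.3000; the interval is 24.3000 ± 2.5787 = (21.72, 26.88).

(21.72, 26.88)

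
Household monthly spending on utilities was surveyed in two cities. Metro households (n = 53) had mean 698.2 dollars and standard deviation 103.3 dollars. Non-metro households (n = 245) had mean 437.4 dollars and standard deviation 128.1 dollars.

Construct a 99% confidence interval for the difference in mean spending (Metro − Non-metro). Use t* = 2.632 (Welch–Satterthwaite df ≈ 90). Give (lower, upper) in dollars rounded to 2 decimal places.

Per-group SEs: s₁/√n₁ = 103.3/√53 = 14.1893, s₂/√n₂ = 128.1/√245 = 8.1840.
Unpooled SE of the difference: √(201.33623449 + 66.977856) = 16.3803.
Margin of error = t* · SE = 2.632 × 16.3803 = 43.1129.
x̄₁ − x̄₂ = 698.2 − 437.4 = 260.8000.
CI: 260.8000 ± 43.1129 = (217.69, 303.91).

(217.69, 303.91)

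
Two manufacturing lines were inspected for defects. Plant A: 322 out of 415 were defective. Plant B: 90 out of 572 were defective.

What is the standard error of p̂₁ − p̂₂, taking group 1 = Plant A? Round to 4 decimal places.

0.0255

Sample proportions: 322/415 = 0.7759, 90/572 = 0.1573.
Each SE is √(p̂(1−p̂)/n): √(0.7759·0.2241/415) = 0.02047 and √(0.1573·0.8427/572) = 0.01522.
SE(p̂₁ − p̂₂) = √(SE₁² + SE₂²) = √(0.0004190209 + 0.0002316484) = 0.02551, since the two samples are independent.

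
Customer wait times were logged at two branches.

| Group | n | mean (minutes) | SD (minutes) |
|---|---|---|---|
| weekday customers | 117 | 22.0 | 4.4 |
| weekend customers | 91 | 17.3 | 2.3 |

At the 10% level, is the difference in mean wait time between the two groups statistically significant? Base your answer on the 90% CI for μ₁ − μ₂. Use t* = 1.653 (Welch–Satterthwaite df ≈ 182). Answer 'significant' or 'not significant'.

significant

Per-group SEs: s₁/√n₁ = 4.4/√117 = 0.4068, s₂/√n₂ = 2.3/√91 = 0.2411.
Unpooled SE of the difference: √(0.16548624 + 0.05812921) = 0.4729.
Margin of error = t* · SE = 1.653 × 0.4729 = 0.7817.
x̄₁ − x̄₂ = 22.0 − 17.3 = 4.7000.
CI: 4.7000 ± 0.7817 = (3.9183, 5.4817).
The interval (3.9183, 5.4817) does not contain 0, so the difference is significant.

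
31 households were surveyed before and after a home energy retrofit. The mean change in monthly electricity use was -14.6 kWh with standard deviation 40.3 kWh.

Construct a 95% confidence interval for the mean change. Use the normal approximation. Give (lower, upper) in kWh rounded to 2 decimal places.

Paired design: SE = s_d/√n = 40.3/√31 = 7.2381.
z* = 1.960; margin of error = 1.960 × 7.2381 = 14.1867.
-14.6 ± 14.1867 → (-28.79, -0.41).

(-28.79, -0.41)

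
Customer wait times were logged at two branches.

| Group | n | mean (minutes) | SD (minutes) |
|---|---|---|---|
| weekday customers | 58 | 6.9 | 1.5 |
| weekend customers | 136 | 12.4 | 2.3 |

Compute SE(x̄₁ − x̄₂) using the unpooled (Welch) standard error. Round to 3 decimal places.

0.279

Per-group SEs: s₁/√n₁ = 1.5/√58 = 0.1970, s₂/√n₂ = 2.3/√136 = 0.1972.
Unpooled SE of the difference: √(0.038809 + 0.03888784) = 0.2787.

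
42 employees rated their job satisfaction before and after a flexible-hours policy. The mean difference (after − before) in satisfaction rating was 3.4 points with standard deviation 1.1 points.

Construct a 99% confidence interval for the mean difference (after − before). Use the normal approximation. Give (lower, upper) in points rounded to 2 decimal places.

(2.96, 3.84)

Paired design: SE = s_d/√n = 1.1/√42 = 0.1697.
z* = 2.576; margin of error = 2.576 × 0.1697 = 0.4371.
3.4 ± 0.4371 → (2.96, 3.84).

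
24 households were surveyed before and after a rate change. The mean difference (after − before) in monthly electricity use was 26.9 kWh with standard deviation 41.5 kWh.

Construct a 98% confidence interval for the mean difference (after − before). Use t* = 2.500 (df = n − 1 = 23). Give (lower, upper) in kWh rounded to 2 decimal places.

(5.72, 48.08)

This is a matched-pairs design, so SE = s_d/√n = 41.5/√24 = 8.4712.
Margin = 2.500 × 8.4712 = 21.1780; the interval is 26.9 ± 21.1780 = (5.72, 48.08).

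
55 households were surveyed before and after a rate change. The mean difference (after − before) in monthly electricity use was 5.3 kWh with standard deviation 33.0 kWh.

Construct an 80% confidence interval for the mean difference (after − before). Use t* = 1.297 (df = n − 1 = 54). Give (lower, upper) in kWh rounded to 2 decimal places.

Paired design: SE = s_d/√n = 33.0/√55 = 4.4497.
t* = 1.297; margin of error = 1.297 × 4.4497 = 5.7713.
5.3 ± 5.7713 → (-0.47, 11.07).

(-0.47, 11.07)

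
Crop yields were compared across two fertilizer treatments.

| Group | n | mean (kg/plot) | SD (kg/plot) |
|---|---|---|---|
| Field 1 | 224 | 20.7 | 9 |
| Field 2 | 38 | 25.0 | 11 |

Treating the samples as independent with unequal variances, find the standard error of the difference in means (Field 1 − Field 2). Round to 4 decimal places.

1.8830

Per-group SEs: s₁/√n₁ = 9/√224 = 0.6013, s₂/√n₂ = 11/√38 = 1.7844.
Unpooled SE of the difference: √(0.36156169 + 3.18408336) = 1.8830.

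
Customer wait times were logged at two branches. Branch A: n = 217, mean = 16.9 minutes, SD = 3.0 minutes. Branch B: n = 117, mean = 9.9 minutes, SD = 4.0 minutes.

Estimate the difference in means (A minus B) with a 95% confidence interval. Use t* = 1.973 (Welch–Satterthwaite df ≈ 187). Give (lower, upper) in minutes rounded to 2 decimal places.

SE₁ = s₁/√n₁ = 3.0/√217 = 0.2037; SE₂ = 4.0/√117 = 0.3698.
Independent samples, unequal variances: SE_diff = √(SE₁² + SE₂²) = √(0.04149369 + 0.13675204) = 0.4222.
t* = 1.973, so margin of error = 1.973 × 0.4222 = 0.8330.
Difference in means = 16.9 − 9.9 = 7.0000.
7.0000 ± 0.8330 → (6.17, 7.83).

(6.17, 7.83)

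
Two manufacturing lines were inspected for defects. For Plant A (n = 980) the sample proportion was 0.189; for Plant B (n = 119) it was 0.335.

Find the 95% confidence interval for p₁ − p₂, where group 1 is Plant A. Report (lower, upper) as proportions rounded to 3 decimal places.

Each SE is √(p̂(1−p̂)/n): √(0.1890·0.8110/980) = 0.01251 and √(0.3350·0.6650/119) = 0.04327.
SE(p̂₁ − p̂₂) = √(SE₁² + SE₂²) = √(0.0001565001 + 0.0018722929) = 0.04504, since the two samples are independent.
At 95% confidence z* = 1.960; margin = 1.960 × 0.04504 = 0.08828.
The difference is 0.1890 − 0.3350 = -0.1460, so the interval is -0.1460 ± 0.08828 = (-0.234, -0.058).

(-0.234, -0.058)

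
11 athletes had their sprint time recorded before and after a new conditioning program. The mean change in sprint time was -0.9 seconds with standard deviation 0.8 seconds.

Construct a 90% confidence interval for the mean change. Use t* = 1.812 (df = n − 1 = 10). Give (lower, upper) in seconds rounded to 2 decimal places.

(-1.34, -0.46)

Paired design: SE = s_d/√n = 0.8/√11 = 0.2412.
t* = 1.812; margin of error = 1.812 × 0.2412 = 0.4371.
-0.9 ± 0.4371 → (-1.34, -0.46).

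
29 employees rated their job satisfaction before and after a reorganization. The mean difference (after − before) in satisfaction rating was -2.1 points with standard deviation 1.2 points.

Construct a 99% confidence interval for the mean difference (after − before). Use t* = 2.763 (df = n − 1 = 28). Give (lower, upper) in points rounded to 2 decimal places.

Paired design: SE = s_d/√n = 1.2/√29 = 0.2228.
t* = 2.763; margin of error = 2.763 × 0.2228 = 0.6156.
-2.1 ± 0.6156 → (-2.72, -1.48).

(-2.72, -1.48)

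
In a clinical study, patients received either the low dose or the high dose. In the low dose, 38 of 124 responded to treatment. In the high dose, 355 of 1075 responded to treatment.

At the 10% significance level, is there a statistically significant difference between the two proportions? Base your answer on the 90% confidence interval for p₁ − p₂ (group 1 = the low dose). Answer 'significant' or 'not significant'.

not significant

First, p̂₁ = 38/124 = 0.3065; p̂₂ = 355/1075 = 0.3302.
The two standard errors are √(0.3065×0.6935/124) = 0.04140 and √(0.3302×0.6698/1075) = 0.01434.
Because the samples are independent, SE_diff = √(0.04140² + 0.01434²) = 0.04381.
Using z* = 1.645 for 90%, ME = 1.645 × 0.04381 = 0.07207.
p̂₁ − p̂₂ = -0.0237; interval -0.0237 ± 0.07207 gives (-0.09577, 0.04837).
The interval (-0.09577, 0.04837) contains 0, so the difference is not significant.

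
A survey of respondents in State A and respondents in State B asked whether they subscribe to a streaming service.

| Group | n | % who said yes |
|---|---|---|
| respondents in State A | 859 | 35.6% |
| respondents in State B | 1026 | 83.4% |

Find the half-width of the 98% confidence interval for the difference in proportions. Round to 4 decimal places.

0.0466

The two standard errors are √(0.3560×0.6440/859) = 0.01634 and √(0.8340×0.1660/1026) = 0.01162.
Because the samples are independent, SE_diff = √(0.01634² + 0.01162²) = 0.02005.
Using z* = 2.326 for 98%, ME = 2.326 × 0.02005 = 0.04664.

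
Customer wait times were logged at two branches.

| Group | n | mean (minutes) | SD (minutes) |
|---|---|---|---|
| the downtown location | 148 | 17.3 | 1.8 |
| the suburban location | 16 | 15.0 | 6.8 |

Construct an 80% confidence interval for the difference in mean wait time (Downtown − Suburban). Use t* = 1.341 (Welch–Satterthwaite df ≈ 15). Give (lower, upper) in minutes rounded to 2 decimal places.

(0.01, 4.59)

Standard errors of each mean: 1.8/√148 = 0.1480 and 6.8/√16 = 1.7000.
SE(x̄₁ − x̄₂) = √(0.1480² + 1.7000²) = 1.7064 for independent samples with unequal variances.
With t* = 1.341, the margin is 1.341 × 1.7064 = 2.2883.
x̄₁ − x̄₂ = 17.3 − 15.0 = 2.3000; the interval is 2.3000 ± 2.2883 = (0.01, 4.59).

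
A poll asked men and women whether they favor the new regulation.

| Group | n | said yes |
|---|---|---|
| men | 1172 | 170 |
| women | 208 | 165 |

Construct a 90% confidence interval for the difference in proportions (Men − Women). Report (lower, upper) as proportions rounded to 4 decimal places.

(-0.6974, -0.5990)

p̂₁ = 170/1172 = 0.1451 and p̂₂ = 165/208 = 0.7933.
SE₁ = √(p̂₁(1−p̂₁)/n₁) = √(0.1451·0.8549/1172) = 0.01029; SE₂ = √(0.7933·0.2067/208) = 0.02808.
Independent samples: SE of the difference = √(SE₁² + SE₂²) = √(0.0001058841 + 0.0007884864) = 0.02991.
z* for 90% confidence is 1.645, so the margin of error is 1.645 × 0.02991 = 0.04920.
Point estimate p̂₁ − p̂₂ = 0.1451 − 0.7933 = -0.6482.
-0.6482 ± 0.04920 → (-0.6974, -0.5990).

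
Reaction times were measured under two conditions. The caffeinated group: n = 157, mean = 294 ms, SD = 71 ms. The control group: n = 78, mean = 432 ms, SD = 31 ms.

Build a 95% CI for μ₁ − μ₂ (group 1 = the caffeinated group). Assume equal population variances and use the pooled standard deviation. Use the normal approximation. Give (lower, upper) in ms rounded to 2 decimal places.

(-154.50, -121.50)

Pooled variance s_p² = [156·71² + 77·31²] / (157+78−2) = 3692.6738, so s_p = 60.7674.
SE_diff = s_p·√(1/n₁ + 1/n₂) = 60.7674·√(1/157 + 1/78) = 8.4180.
z* = 1.960; margin = 1.960 × 8.4180 = 16.4993.
Difference = 294 − 432 = -138.0000.
-138.0000 ± 16.4993 → (-154.50, -121.50).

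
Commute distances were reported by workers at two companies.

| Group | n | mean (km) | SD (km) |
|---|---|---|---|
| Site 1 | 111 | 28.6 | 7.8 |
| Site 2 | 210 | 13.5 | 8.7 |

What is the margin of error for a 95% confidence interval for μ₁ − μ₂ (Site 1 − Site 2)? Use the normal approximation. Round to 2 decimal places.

1.87

SE₁ = s₁/√n₁ = 7.8/√111 = 0.7403; SE₂ = 8.7/√210 = 0.6004.
Independent samples, unequal variances: SE_diff = √(SE₁² + SE₂²) = √(0.54804409 + 0.36048016) = 0.9532.
z* = 1.960, so margin of error = 1.960 × 0.9532 = 1.8683.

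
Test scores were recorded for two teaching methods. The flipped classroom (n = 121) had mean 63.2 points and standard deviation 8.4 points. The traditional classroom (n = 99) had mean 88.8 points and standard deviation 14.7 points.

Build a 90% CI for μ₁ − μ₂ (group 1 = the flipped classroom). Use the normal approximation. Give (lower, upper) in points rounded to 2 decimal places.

(-28.34, -22.86)

Per-group SEs: s₁/√n₁ = 8.4/√121 = 0.7636, s₂/√n₂ = 14.7/√99 = 1.4774.
Unpooled SE of the difference: √(0.58308496 + 2.18271076) = 1.6631.
Margin of error = z* · SE = 1.645 × 1.6631 = 2.7358.
x̄₁ − x̄₂ = 63.2 − 88.8 = -25.6000.
CI: -25.6000 ± 2.7358 = (-28.34, -22.86).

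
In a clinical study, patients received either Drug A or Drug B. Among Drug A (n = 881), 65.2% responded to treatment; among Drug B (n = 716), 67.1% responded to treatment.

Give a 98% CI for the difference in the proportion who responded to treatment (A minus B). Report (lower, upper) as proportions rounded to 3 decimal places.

(-0.074, 0.036)

The two standard errors are √(0.6520×0.3480/881) = 0.01605 and √(0.6710×0.3290/716) = 0.01756.
Because the samples are independent, SE_diff = √(0.01605² + 0.01756²) = 0.02379.
Using z* = 2.326 for 98%, ME = 2.326 × 0.02379 = 0.05534.
p̂₁ − p̂₂ = -0.0190; interval -0.0190 ± 0.05534 gives (-0.074, 0.036).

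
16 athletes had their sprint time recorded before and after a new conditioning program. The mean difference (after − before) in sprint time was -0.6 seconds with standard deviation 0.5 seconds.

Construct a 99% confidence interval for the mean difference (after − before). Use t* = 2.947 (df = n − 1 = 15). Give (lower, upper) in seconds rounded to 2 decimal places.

(-0.97, -0.23)

Paired design: SE = s_d/√n = 0.5/√16 = 0.1250.
t* = 2.947; margin of error = 2.947 × 0.1250 = 0.3684.
-0.6 ± 0.3684 → (-0.97, -0.23).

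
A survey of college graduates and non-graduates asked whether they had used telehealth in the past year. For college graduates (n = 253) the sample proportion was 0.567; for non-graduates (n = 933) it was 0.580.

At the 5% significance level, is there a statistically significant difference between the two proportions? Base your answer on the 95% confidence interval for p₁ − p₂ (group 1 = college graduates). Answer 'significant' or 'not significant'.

SE₁ = √(p̂₁(1−p̂₁)/n₁) = √(0.5670·0.4330/253) = 0.03115; SE₂ = √(0.5800·0.4200/933) = 0.01616.
Independent samples: SE of the difference = √(SE₁² + SE₂²) = √(0.0009703225 + 0.0002611456) = 0.03509.
z* for 95% confidence is 1.960, so the margin of error is 1.960 × 0.03509 = 0.06878.
Point estimate p̂₁ − p̂₂ = 0.5670 − 0.5800 = -0.0130.
-0.0130 ± 0.06878 → (-0.08178, 0.05578).
The interval (-0.08178, 0.05578) contains 0, so the difference is not significant.

not significant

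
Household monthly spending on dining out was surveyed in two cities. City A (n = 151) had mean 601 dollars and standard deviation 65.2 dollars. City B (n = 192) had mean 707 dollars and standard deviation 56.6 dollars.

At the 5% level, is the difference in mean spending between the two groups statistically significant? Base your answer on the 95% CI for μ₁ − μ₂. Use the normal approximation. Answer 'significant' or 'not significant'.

significant

Per-group SEs: s₁/√n₁ = 65.2/√151 = 5.3059, s₂/√n₂ = 56.6/√192 = 4.0848.
Unpooled SE of the difference: √(28.15257481 + 16.68559104) = 6.6961.
Margin of error = z* · SE = 1.960 × 6.6961 = 13.1244.
x̄₁ − x̄₂ = 601 − 707 = -106.0000.
CI: -106.0000 ± 13.1244 = (-119.1244, -92.8756).
The interval (-119.1244, -92.8756) does not contain 0, so the difference is significant.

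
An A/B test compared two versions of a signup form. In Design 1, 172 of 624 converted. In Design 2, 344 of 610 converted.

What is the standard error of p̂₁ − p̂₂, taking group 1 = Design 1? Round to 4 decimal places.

Sample proportions: 172/624 = 0.2756, 344/610 = 0.5639.
Each SE is √(p̂(1−p̂)/n): √(0.2756·0.7244/624) = 0.01789 and √(0.5639·0.4361/610) = 0.02008.
SE(p̂₁ − p̂₂) = √(SE₁² + SE₂²) = √(0.0003200521 + 0.0004032064) = 0.02689, since the two samples are independent.

0.0269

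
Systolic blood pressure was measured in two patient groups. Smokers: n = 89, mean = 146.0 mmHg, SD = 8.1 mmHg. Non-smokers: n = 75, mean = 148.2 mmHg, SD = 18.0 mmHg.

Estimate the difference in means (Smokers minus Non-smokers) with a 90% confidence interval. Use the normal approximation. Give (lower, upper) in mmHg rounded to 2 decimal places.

(-5.90, 1.50)

Per-group SEs: s₁/√n₁ = 8.1/√89 = 0.8586, s₂/√n₂ = 18.0/√75 = 2.0785.
Unpooled SE of the difference: √(0.73719396 + 4.32016225) = 2.2489.
Margin of error = z* · SE = 1.645 × 2.2489 = 3.6994.
x̄₁ − x̄₂ = 146.0 − 148.2 = -2.2000.
CI: -2.2000 ± 3.6994 = (-5.90, 1.50).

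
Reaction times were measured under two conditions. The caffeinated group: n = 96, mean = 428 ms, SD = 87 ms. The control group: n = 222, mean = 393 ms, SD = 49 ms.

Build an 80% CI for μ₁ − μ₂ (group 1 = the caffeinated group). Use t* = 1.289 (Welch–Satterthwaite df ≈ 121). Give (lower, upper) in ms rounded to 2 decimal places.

(22.79, 47.21)

SE₁ = s₁/√n₁ = 87/√96 = 8.8794; SE₂ = 49/√222 = 3.2887.
Independent samples, unequal variances: SE_diff = √(SE₁² + SE₂²) = √(78.84374436 + 10.81554769) = 9.4689.
t* = 1.289, so margin of error = 1.289 × 9.4689 = 12.2054.
Difference in means = 428 − 393 = 35.0000.
35.0000 ± 12.2054 → (22.79, 47.21).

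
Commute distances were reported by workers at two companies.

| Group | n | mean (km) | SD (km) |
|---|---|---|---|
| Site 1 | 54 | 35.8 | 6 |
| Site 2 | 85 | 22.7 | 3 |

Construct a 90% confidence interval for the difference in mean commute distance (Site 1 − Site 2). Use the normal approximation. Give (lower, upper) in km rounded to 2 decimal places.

SE₁ = s₁/√n₁ = 6/√54 = 0.8165; SE₂ = 3/√85 = 0.3254.
Independent samples, unequal variances: SE_diff = √(SE₁² + SE₂²) = √(0.66667225 + 0.10588516) = 0.8790.
z* = 1.645, so margin of error = 1.645 × 0.8790 = 1.4460.
Difference in means = 35.8 − 22.7 = 13.1000.
13.1000 ± 1.4460 → (11.65, 14.55).

(11.65, 14.55)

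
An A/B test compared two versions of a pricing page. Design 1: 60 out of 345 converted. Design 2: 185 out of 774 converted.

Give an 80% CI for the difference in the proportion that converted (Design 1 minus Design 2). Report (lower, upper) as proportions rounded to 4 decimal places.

(-0.0978, -0.0324)

p̂₁ = 60/345 = 0.1739 and p̂₂ = 185/774 = 0.2390.
SE₁ = √(p̂₁(1−p̂₁)/n₁) = √(0.1739·0.8261/345) = 0.02041; SE₂ = √(0.2390·0.7610/774) = 0.01533.
Independent samples: SE of the difference = √(SE₁² + SE₂²) = √(0.0004165681 + 0.0002350089) = 0.02553.
z* for 80% confidence is 1.282, so the margin of error is 1.282 × 0.02553 = 0.03273.
Point estimate p̂₁ − p̂₂ = 0.1739 − 0.2390 = -0.0651.
-0.0651 ± 0.03273 → (-0.0978, -0.0324).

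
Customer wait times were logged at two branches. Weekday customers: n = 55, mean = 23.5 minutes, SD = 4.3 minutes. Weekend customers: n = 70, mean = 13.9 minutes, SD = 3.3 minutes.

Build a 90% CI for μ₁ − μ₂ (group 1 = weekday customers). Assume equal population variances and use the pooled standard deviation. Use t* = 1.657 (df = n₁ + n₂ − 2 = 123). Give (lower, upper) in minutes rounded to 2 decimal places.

(8.47, 10.73)

s_p = √[((n₁−1)s₁² + (n₂−1)s₂²)/(n₁+n₂−2)] = √[(54·4.3² + 69·3.3²)/123] = 3.7718.
SE = 3.7718·√(1/55 + 1/70) = 0.6796.
With t* = 1.657, margin = 1.657 × 0.6796 = 1.1261.
x̄₁ − x̄₂ = 23.5 − 13.9 = 9.6000; interval 9.6000 ± 1.1261 = (8.47, 10.73).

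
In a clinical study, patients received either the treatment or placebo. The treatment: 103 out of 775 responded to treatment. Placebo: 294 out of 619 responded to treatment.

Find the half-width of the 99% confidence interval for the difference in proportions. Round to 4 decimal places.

0.0605

First, p̂₁ = 103/775 = 0.1329; p̂₂ = 294/619 = 0.4750.
The two standard errors are √(0.1329×0.8671/775) = 0.01219 and √(0.4750×0.5250/619) = 0.02007.
Because the samples are independent, SE_diff = √(0.01219² + 0.02007²) = 0.02348.
Using z* = 2.576 for 99%, ME = 2.576 × 0.02348 = 0.06048.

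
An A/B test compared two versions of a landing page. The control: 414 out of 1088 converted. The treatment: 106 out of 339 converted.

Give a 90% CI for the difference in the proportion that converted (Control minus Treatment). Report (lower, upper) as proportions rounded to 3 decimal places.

(0.020, 0.116)

p̂₁ = 414/1088 = 0.3805 and p̂₂ = 106/339 = 0.3127.
SE₁ = √(p̂₁(1−p̂₁)/n₁) = √(0.3805·0.6195/1088) = 0.01472; SE₂ = √(0.3127·0.6873/339) = 0.02518.
Independent samples: SE of the difference = √(SE₁² + SE₂²) = √(0.0002166784 + 0.0006340324) = 0.02917.
z* for 90% confidence is 1.645, so the margin of error is 1.645 × 0.02917 = 0.04798.
Point estimate p̂₁ − p̂₂ = 0.3805 − 0.3127 = 0.0678.
0.0678 ± 0.04798 → (0.020, 0.116).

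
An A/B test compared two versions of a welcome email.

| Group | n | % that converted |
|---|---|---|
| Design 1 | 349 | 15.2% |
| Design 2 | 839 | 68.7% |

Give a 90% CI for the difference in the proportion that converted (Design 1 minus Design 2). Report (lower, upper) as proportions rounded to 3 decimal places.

Each SE is √(p̂(1−p̂)/n): √(0.1520·0.8480/349) = 0.01922 and √(0.6870·0.3130/839) = 0.01601.
SE(p̂₁ − p̂₂) = √(SE₁² + SE₂²) = √(0.0003694084 + 0.0002563201) = 0.02501, since the two samples are independent.
At 90% confidence z* = 1.645; margin = 1.645 × 0.02501 = 0.04114.
The difference is 0.1520 − 0.6870 = -0.5350, so the interval is -0.5350 ± 0.04114 = (-0.576, -0.494).

(-0.576, -0.494)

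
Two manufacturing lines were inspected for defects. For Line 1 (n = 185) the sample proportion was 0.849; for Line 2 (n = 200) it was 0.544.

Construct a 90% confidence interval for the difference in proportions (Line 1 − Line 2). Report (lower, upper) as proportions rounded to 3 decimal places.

Each SE is √(p̂(1−p̂)/n): √(0.8490·0.1510/185) = 0.02632 and √(0.5440·0.4560/200) = 0.03522.
SE(p̂₁ − p̂₂) = √(SE₁² + SE₂²) = √(0.0006927424 + 0.0012404484) = 0.04397, since the two samples are independent.
At 90% confidence z* = 1.645; margin = 1.645 × 0.04397 = 0.07233.
The difference is 0.8490 − 0.5440 = 0.3050, so the interval is 0.3050 ± 0.07233 = (0.233, 0.377).

(0.233, 0.377)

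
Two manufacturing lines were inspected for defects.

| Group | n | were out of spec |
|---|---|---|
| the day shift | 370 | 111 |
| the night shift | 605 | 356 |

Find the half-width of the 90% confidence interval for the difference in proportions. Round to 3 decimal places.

0.051

p̂₁ = 111/370 = 0.3000 and p̂₂ = 356/605 = 0.5884.
SE₁ = √(p̂₁(1−p̂₁)/n₁) = √(0.3000·0.7000/370) = 0.02382; SE₂ = √(0.5884·0.4116/605) = 0.02001.
Independent samples: SE of the difference = √(SE₁² + SE₂²) = √(0.0005673924 + 0.0004004001) = 0.03111.
z* for 90% confidence is 1.645, so the margin of error is 1.645 × 0.03111 = 0.05118.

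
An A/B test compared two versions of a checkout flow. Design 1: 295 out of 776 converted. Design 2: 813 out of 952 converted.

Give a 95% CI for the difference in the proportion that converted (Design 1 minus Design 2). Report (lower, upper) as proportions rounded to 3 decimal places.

(-0.515, -0.433)

First, p̂₁ = 295/776 = 0.3802; p̂₂ = 813/952 = 0.8540.
The two standard errors are √(0.3802×0.6198/776) = 0.01743 and √(0.8540×0.1460/952) = 0.01144.
Because the samples are independent, SE_diff = √(0.01743² + 0.01144²) = 0.02085.
Using z* = 1.960 for 95%, ME = 1.960 × 0.02085 = 0.04087.
p̂₁ − p̂₂ = -0.4738; interval -0.4738 ± 0.04087 gives (-0.515, -0.433).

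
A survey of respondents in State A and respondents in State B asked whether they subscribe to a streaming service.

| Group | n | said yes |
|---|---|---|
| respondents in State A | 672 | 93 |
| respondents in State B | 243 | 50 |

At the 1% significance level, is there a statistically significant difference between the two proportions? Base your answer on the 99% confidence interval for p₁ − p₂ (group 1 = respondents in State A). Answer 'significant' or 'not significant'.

not significant

Sample proportions: 93/672 = 0.1384, 50/243 = 0.2058.
Each SE is √(p̂(1−p̂)/n): √(0.1384·0.8616/672) = 0.01332 and √(0.2058·0.7942/243) = 0.02593.
SE(p̂₁ − p̂₂) = √(SE₁² + SE₂²) = √(0.0001774224 + 0.0006723649) = 0.02915, since the two samples are independent.
At 99% confidence z* = 2.576; margin = 2.576 × 0.02915 = 0.07509.
The difference is 0.1384 − 0.2058 = -0.0674, so the interval is -0.0674 ± 0.07509 = (-0.14249, 0.00769).
The interval (-0.14249, 0.00769) contains 0, so the difference is not significant.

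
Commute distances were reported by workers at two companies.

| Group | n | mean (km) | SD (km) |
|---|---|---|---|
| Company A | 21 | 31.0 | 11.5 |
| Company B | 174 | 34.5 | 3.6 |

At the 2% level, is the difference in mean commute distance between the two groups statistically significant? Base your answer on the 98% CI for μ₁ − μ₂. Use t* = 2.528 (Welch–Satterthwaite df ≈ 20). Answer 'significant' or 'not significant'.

SE₁ = s₁/√n₁ = 11.5/√21 = 2.5095; SE₂ = 3.6/√174 = 0.2729.
Independent samples, unequal variances: SE_diff = √(SE₁² + SE₂²) = √(6.29759025 + 0.07447441) = 2.5243.
t* = 2.528, so margin of error = 2.528 × 2.5243 = 6.3814.
Difference in means = 31.0 − 34.5 = -3.5000.
-3.5000 ± 6.3814 → (-9.8814, 2.8814).
The interval (-9.8814, 2.8814) contains 0, so the difference is not significant.

not significant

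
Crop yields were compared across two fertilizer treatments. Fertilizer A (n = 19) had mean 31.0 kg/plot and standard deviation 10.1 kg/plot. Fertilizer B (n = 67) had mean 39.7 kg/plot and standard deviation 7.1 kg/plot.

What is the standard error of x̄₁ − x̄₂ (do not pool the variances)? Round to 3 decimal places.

2.474

Standard errors of each mean: 10.1/√19 = 2.3171 and 7.1/√67 = 0.8674.
SE(x̄₁ − x̄₂) = √(2.3171² + 0.8674²) = 2.4741 for independent samples with unequal variances.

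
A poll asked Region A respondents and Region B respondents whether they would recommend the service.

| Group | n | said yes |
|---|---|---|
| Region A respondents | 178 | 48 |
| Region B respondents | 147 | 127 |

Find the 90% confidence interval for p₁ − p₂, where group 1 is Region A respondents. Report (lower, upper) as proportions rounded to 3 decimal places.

(-0.666, -0.522)

p̂₁ = 48/178 = 0.2697 and p̂₂ = 127/147 = 0.8639.
SE₁ = √(p̂₁(1−p̂₁)/n₁) = √(0.2697·0.7303/178) = 0.03326; SE₂ = √(0.8639·0.1361/147) = 0.02828.
Independent samples: SE of the difference = √(SE₁² + SE₂²) = √(0.0011062276 + 0.0007997584) = 0.04366.
z* for 90% confidence is 1.645, so the margin of error is 1.645 × 0.04366 = 0.07182.
Point estimate p̂₁ − p̂₂ = 0.2697 − 0.8639 = -0.5942.
-0.5942 ± 0.07182 → (-0.666, -0.522).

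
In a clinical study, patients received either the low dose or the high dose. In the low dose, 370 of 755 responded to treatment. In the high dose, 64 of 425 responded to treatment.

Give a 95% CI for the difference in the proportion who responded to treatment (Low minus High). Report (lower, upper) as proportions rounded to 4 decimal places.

(0.2902, 0.3888)

First, p̂₁ = 370/755 = 0.4901; p̂₂ = 64/425 = 0.1506.
The two standard errors are √(0.4901×0.5099/755) = 0.01819 and √(0.1506×0.8494/425) = 0.01735.
Because the samples are independent, SE_diff = √(0.01819² + 0.01735²) = 0.02514.
Using z* = 1.960 for 95%, ME = 1.960 × 0.02514 = 0.04927.
p̂₁ − p̂₂ = 0.3395; interval 0.3395 ± 0.04927 gives (0.2902, 0.3888).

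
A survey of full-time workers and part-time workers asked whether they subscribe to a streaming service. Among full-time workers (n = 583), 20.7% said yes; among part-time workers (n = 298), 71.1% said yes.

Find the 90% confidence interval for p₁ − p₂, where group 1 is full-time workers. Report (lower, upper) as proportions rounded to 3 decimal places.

Each SE is √(p̂(1−p̂)/n): √(0.2070·0.7930/583) = 0.01678 and √(0.7110·0.2890/298) = 0.02626.
SE(p̂₁ − p̂₂) = √(SE₁² + SE₂²) = √(0.0002815684 + 0.0006895876) = 0.03116, since the two samples are independent.
At 90% confidence z* = 1.645; margin = 1.645 × 0.03116 = 0.05126.
The difference is 0.2070 − 0.7110 = -0.5040, so the interval is -0.5040 ± 0.05126 = (-0.555, -0.453).

(-0.555, -0.453)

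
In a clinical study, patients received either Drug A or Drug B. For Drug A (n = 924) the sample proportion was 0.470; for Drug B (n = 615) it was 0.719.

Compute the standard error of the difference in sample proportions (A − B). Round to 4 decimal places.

SE₁ = √(p̂₁(1−p̂₁)/n₁) = √(0.4700·0.5300/924) = 0.01642; SE₂ = √(0.7190·0.2810/615) = 0.01813.
Independent samples: SE of the difference = √(SE₁² + SE₂²) = √(0.0002696164 + 0.0003286969) = 0.02446.

0.0245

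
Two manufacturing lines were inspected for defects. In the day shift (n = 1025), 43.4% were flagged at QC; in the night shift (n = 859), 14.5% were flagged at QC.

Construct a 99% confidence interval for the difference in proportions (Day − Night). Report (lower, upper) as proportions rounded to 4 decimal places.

SE₁ = √(p̂₁(1−p̂₁)/n₁) = √(0.4340·0.5660/1025) = 0.01548; SE₂ = √(0.1450·0.8550/859) = 0.01201.
Independent samples: SE of the difference = √(SE₁² + SE₂²) = √(0.0002396304 + 0.0001442401) = 0.01959.
z* for 99% confidence is 2.576, so the margin of error is 2.576 × 0.01959 = 0.05046.
Point estimate p̂₁ − p̂₂ = 0.4340 − 0.1450 = 0.2890.
0.2890 ± 0.05046 → (0.2385, 0.3395).

(0.2385, 0.3395)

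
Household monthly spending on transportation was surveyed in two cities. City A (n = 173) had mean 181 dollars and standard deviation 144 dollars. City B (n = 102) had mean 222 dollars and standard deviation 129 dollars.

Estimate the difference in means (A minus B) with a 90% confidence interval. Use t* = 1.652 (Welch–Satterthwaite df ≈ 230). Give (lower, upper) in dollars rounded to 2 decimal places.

(-68.79, -13.21)

Standard errors of each mean: 144/√173 = 10.9481 and 129/√102 = 12.7729.
SE(x̄₁ − x̄₂) = √(10.9481² + 12.7729²) = 16.8228 for independent samples with unequal variances.
With t* = 1.652, the margin is 1.652 × 16.8228 = 27.7913.
x̄₁ − x̄₂ = 181 − 222 = -41.0000; the interval is -41.0000 ± 27.7913 = (-68.79, -13.21).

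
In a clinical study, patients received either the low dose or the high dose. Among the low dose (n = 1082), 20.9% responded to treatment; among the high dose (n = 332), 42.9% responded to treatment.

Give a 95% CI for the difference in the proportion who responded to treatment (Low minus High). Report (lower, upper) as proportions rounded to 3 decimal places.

(-0.278, -0.162)

SE₁ = √(p̂₁(1−p̂₁)/n₁) = √(0.2090·0.7910/1082) = 0.01236; SE₂ = √(0.4290·0.5710/332) = 0.02716.
Independent samples: SE of the difference = √(SE₁² + SE₂²) = √(0.0001527696 + 0.0007376656) = 0.02984.
z* for 95% confidence is 1.960, so the margin of error is 1.960 × 0.02984 = 0.05849.
Point estimate p̂₁ − p̂₂ = 0.2090 − 0.4290 = -0.2200.
-0.2200 ± 0.05849 → (-0.278, -0.162).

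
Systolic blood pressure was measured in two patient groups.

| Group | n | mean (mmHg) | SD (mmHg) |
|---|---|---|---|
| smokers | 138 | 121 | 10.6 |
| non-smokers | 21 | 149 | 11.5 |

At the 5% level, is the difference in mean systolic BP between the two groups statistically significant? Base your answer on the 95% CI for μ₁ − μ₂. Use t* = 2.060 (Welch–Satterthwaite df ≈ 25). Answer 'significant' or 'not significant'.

significant

Standard errors of each mean: 10.6/√138 = 0.9023 and 11.5/√21 = 2.5095.
SE(x̄₁ − x̄₂) = √(0.9023² + 2.5095²) = 2.6668 for independent samples with unequal variances.
With t* = 2.060, the margin is 2.060 × 2.6668 = 5.4936.
x̄₁ − x̄₂ = 121 − 149 = -28.0000; the interval is -28.0000 ± 5.4936 = (-33.4936, -22.5064).
The interval (-33.4936, -22.5064) does not contain 0, so the difference is significant.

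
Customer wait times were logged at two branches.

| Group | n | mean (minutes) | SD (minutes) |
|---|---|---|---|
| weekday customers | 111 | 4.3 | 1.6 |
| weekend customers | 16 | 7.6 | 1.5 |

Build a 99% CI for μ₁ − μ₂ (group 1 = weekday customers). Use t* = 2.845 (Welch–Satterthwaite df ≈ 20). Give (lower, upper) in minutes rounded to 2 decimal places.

Standard errors of each mean: 1.6/√111 = 0.1519 and 1.5/√16 = 0.3750.
SE(x̄₁ − x̄₂) = √(0.1519² + 0.3750²) = 0.4046 for independent samples with unequal variances.
With t* = 2.845, the margin is 2.845 × 0.4046 = 1.1511.
x̄₁ − x̄₂ = 4.3 − 7.6 = -3.3000; the interval is -3.3000 ± 1.1511 = (-4.45, -2.15).

(-4.45, -2.15)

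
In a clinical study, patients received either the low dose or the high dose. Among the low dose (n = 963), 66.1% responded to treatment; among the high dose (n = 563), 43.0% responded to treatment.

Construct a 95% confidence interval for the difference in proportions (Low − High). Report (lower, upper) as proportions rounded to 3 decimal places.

(0.180, 0.282)

The two standard errors are √(0.6610×0.3390/963) = 0.01525 and √(0.4300×0.5700/563) = 0.02086.
Because the samples are independent, SE_diff = √(0.01525² + 0.02086²) = 0.02584.
Using z* = 1.960 for 95%, ME = 1.960 × 0.02584 = 0.05065.
p̂₁ − p̂₂ = 0.2310; interval 0.2310 ± 0.05065 gives (0.180, 0.282).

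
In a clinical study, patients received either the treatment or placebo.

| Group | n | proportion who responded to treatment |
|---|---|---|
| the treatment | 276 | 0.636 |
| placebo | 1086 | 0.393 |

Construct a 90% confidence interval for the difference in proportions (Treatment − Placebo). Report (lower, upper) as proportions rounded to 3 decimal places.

(0.189, 0.297)

The two standard errors are √(0.6360×0.3640/276) = 0.02896 and √(0.3930×0.6070/1086) = 0.01482.
Because the samples are independent, SE_diff = √(0.02896² + 0.01482²) = 0.03253.
Using z* = 1.645 for 90%, ME = 1.645 × 0.03253 = 0.05351.
p̂₁ − p̂₂ = 0.2430; interval 0.2430 ± 0.05351 gives (0.189, 0.297).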